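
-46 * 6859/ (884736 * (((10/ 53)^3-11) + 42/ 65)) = 0.03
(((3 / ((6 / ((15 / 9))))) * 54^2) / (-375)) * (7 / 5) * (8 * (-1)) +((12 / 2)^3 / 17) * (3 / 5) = 170424 / 2125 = 80.20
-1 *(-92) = 92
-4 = -4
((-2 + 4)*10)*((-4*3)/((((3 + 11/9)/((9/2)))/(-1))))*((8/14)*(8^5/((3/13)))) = 20754709.17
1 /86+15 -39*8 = -25541 /86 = -296.99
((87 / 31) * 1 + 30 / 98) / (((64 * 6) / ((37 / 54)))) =7289 / 1312416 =0.01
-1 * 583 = -583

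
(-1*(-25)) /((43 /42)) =1050 /43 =24.42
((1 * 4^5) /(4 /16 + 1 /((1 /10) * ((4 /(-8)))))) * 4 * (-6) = 98304 /79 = 1244.35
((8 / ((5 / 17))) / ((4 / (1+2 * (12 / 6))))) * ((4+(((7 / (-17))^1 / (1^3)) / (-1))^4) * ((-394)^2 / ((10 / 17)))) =10446917092 / 289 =36148502.05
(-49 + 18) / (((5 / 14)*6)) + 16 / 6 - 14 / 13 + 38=25.12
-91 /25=-3.64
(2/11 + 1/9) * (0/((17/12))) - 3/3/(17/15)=-15/17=-0.88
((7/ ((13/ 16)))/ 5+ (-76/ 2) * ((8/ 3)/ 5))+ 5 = -2641/ 195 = -13.54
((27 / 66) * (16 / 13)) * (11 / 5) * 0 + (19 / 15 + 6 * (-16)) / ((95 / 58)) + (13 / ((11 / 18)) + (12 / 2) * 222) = 20305952 / 15675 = 1295.44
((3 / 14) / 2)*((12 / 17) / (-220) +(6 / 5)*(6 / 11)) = 261 / 3740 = 0.07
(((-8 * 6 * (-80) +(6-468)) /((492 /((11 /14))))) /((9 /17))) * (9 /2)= 105281 /2296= 45.85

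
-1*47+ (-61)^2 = 3674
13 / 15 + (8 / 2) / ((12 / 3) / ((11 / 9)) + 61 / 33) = 4177 / 2535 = 1.65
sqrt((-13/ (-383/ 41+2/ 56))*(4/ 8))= 0.84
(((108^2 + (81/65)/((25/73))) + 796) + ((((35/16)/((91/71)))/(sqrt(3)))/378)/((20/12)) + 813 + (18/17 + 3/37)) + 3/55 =71 * sqrt(3)/78624 + 149287658072/11243375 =13277.83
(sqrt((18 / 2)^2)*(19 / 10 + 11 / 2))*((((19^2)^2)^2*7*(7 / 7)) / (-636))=-13196228482857 / 1060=-12449272153.64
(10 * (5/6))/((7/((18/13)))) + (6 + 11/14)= 8.43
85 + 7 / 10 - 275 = -189.30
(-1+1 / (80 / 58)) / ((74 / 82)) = -451 / 1480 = -0.30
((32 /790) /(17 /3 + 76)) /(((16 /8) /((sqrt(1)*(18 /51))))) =0.00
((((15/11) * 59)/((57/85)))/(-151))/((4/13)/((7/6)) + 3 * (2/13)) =-2281825/2082894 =-1.10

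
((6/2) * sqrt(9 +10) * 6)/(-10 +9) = -18 * sqrt(19) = -78.46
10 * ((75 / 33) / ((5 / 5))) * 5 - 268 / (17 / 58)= -149734 / 187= -800.72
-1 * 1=-1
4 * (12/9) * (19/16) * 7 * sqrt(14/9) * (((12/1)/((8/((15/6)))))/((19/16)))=174.61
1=1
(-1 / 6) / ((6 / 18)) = -1 / 2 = -0.50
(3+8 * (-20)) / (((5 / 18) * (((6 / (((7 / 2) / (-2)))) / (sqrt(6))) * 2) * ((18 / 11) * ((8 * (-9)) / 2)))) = -12089 * sqrt(6) / 8640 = -3.43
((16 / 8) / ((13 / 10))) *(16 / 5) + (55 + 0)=779 / 13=59.92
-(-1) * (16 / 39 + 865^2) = 29180791 / 39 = 748225.41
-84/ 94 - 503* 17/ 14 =-402485/ 658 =-611.68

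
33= 33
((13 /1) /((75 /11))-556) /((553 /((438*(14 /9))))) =-12134644 /17775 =-682.68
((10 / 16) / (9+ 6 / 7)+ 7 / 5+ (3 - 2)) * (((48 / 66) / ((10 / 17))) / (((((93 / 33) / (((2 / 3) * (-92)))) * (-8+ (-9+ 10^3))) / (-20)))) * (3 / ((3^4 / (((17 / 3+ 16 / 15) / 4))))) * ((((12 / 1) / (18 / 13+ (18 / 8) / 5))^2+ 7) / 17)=0.25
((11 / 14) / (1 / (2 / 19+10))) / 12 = 88 / 133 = 0.66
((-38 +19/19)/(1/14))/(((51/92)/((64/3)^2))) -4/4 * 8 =-195202648/459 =-425278.10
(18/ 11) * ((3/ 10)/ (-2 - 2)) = -27/ 220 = -0.12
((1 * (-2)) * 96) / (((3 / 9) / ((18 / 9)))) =-1152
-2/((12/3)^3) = -1/32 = -0.03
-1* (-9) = 9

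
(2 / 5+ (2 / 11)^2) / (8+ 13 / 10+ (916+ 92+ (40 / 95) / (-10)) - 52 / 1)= 9956 / 22191279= 0.00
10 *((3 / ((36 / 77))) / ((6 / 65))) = 25025 / 36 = 695.14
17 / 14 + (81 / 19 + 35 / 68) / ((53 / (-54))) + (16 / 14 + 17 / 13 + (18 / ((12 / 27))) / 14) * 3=77121841 / 6231316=12.38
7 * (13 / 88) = 91 / 88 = 1.03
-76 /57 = -4 /3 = -1.33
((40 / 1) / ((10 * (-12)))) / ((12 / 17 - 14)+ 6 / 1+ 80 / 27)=153 / 1988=0.08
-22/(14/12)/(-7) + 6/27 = 1286/441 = 2.92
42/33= 14/11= 1.27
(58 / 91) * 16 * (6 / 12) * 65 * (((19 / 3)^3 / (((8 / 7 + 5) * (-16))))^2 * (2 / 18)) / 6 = 47751569215 / 1164603744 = 41.00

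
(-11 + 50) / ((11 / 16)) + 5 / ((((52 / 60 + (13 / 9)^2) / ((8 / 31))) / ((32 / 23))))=134454288 / 2345057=57.34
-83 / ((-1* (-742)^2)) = 83 / 550564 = 0.00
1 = 1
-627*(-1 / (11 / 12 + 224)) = 7524 / 2699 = 2.79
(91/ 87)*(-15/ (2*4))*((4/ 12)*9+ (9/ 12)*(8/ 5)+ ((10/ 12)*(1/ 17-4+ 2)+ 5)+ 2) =-148239/ 7888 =-18.79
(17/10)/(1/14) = 119/5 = 23.80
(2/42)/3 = 0.02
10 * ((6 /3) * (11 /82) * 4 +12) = 5360 /41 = 130.73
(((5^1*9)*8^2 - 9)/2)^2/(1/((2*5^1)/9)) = 4579245/2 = 2289622.50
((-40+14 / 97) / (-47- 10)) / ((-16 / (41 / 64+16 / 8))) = -326677 / 2830848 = -0.12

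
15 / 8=1.88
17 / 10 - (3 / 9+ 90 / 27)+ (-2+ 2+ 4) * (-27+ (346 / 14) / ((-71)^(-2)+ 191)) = -307361503 / 2808260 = -109.45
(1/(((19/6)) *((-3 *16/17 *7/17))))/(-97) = 289/103208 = 0.00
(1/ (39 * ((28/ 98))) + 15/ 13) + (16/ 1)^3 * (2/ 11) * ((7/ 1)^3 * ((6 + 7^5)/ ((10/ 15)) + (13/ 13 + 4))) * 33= 16585267765345/ 78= 212631638017.24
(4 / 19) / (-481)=-4 / 9139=-0.00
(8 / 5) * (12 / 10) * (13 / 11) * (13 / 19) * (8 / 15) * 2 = 43264 / 26125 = 1.66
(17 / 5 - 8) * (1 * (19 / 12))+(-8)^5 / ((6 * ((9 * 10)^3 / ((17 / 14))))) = -55819907 / 7654500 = -7.29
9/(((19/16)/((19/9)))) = 16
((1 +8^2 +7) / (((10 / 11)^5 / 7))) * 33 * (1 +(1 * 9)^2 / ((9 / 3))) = 2343775203 / 3125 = 750008.06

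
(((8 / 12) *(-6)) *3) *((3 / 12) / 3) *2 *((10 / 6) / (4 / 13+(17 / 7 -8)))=910 / 1437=0.63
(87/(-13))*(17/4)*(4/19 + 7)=-202623/988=-205.08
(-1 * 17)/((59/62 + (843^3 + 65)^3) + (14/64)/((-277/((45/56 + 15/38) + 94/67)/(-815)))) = -47572804352/601669705286202944265755872485427345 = -0.00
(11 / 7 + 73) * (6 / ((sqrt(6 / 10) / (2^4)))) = 16704 * sqrt(15) / 7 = 9242.04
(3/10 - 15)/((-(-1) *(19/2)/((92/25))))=-13524/2375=-5.69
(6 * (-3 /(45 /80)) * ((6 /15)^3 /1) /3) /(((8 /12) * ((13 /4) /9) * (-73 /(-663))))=-235008 /9125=-25.75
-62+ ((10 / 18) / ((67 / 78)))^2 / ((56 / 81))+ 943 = 55405351 / 62846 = 881.61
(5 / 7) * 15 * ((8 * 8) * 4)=19200 / 7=2742.86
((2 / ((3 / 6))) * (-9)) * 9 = -324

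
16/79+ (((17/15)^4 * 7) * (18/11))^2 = 357.32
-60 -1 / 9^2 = -4861 / 81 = -60.01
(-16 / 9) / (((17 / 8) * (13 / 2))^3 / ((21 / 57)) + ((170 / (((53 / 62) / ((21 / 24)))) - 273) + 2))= -24313856 / 96498266499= -0.00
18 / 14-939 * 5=-32856 / 7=-4693.71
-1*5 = -5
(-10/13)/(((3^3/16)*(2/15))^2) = -16000/1053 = -15.19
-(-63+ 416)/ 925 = -353/ 925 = -0.38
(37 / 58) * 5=185 / 58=3.19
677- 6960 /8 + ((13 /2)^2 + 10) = -563 /4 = -140.75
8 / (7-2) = 8 / 5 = 1.60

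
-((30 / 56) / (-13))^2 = -225 / 132496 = -0.00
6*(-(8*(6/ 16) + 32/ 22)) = -294/ 11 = -26.73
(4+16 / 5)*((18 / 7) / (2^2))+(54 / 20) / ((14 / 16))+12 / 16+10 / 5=293 / 28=10.46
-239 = -239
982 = 982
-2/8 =-1/4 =-0.25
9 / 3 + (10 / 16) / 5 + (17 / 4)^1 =59 / 8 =7.38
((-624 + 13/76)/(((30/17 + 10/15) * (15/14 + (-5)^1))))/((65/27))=35153433/1295800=27.13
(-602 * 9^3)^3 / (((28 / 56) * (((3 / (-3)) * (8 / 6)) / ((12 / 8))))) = 190175504416030602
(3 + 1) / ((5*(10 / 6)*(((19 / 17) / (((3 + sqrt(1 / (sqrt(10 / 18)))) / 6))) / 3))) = 102*sqrt(3)*5^(3 / 4) / 2375 + 306 / 475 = 0.89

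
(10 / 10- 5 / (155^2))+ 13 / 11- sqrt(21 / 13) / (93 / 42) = 115309 / 52855- 14*sqrt(273) / 403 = 1.61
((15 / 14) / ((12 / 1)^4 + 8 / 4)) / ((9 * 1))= 5 / 870996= 0.00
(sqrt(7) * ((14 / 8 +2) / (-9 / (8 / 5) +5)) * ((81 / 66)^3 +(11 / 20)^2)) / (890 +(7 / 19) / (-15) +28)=-195829371 * sqrt(7) / 13928808520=-0.04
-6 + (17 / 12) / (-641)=-46169 / 7692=-6.00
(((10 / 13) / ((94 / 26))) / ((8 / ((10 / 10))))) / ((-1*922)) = -5 / 173336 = -0.00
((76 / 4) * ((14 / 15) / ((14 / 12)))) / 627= 4 / 165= 0.02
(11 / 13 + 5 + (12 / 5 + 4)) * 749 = 596204 / 65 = 9172.37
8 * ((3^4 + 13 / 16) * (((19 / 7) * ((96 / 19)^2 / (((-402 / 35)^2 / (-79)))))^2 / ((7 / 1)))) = 1171175075840000 / 7274554681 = 160996.12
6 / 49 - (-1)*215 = 10541 / 49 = 215.12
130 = 130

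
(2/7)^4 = 16/2401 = 0.01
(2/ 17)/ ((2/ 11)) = 11/ 17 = 0.65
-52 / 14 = -26 / 7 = -3.71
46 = 46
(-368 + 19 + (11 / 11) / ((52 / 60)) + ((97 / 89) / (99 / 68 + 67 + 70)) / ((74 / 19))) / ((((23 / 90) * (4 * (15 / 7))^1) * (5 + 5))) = -105148081488 / 6621482075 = -15.88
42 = 42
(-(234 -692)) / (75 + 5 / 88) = 40304 / 6605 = 6.10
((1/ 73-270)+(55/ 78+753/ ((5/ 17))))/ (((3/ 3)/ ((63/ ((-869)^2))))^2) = 86289313257/ 5411844609890290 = 0.00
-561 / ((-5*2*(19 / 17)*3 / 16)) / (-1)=-25432 / 95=-267.71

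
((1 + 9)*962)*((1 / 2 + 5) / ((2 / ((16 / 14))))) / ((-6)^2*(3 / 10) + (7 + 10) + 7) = 529100 / 609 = 868.80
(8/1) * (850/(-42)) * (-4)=13600/21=647.62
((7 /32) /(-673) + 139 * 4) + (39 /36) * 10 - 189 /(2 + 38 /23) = 33278483 /64608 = 515.08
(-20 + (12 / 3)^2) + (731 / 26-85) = -1583 / 26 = -60.88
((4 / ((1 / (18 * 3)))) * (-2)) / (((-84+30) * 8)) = 1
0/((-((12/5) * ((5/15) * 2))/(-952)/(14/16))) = 0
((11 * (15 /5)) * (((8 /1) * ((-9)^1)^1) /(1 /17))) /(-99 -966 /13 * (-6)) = -19448 /167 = -116.46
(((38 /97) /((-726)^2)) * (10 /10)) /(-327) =-19 /8359161822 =-0.00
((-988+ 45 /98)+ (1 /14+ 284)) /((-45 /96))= 73536 /49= 1500.73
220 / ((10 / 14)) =308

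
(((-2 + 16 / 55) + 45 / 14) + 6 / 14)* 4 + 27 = 13373 / 385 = 34.74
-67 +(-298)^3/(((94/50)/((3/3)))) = -661592949/47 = -14076445.72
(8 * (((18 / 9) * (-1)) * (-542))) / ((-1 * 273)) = -8672 / 273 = -31.77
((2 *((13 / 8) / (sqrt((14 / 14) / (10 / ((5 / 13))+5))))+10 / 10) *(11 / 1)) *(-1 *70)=-14703.33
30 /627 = 10 /209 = 0.05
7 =7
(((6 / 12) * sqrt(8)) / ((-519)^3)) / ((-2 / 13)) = 0.00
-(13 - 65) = 52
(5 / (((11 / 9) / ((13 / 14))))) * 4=1170 / 77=15.19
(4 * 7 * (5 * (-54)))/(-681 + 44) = 1080/91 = 11.87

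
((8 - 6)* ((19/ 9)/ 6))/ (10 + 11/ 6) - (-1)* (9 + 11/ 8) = 53341/ 5112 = 10.43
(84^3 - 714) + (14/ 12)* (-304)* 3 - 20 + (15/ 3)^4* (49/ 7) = 595281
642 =642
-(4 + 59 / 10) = -99 / 10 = -9.90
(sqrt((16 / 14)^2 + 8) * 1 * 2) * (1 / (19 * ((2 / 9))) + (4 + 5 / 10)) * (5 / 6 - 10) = -3300 * sqrt(114) / 133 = -264.92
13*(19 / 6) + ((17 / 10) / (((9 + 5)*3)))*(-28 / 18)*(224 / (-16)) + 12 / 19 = 42.68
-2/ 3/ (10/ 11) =-11/ 15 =-0.73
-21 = -21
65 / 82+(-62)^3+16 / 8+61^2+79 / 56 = -538648021 / 2296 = -234602.80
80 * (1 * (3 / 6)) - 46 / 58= 39.21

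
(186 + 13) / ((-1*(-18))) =11.06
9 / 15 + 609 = 3048 / 5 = 609.60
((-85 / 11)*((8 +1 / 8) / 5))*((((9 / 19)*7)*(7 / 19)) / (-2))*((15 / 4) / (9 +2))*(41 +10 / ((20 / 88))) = 621313875 / 2795584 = 222.25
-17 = -17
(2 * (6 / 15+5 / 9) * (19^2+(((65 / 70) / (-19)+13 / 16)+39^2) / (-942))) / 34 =30977785789 / 1533500640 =20.20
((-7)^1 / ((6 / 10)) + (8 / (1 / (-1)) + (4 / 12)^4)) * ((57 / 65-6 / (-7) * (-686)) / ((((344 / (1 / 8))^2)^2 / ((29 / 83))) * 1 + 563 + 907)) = 293651564 / 4177523828437208145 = 0.00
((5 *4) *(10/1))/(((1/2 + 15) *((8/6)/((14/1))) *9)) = 1400/93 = 15.05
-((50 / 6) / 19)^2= -625 / 3249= -0.19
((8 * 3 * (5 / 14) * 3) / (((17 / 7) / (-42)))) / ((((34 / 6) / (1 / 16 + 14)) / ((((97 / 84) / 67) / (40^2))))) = -0.01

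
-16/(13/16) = -256/13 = -19.69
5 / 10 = 1 / 2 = 0.50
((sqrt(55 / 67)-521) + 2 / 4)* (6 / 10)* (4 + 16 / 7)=-68706 / 35 + 132* sqrt(3685) / 2345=-1959.61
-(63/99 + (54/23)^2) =-35779/5819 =-6.15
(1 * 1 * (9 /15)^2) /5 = 9 /125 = 0.07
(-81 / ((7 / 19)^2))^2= 855036081 / 2401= 356116.65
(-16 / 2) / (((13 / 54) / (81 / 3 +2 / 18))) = -11712 / 13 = -900.92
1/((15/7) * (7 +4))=7/165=0.04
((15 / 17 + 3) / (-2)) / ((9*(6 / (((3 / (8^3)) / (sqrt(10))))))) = -11*sqrt(10) / 522240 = -0.00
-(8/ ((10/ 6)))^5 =-7962624/ 3125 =-2548.04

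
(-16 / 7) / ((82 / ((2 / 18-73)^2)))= -83968 / 567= -148.09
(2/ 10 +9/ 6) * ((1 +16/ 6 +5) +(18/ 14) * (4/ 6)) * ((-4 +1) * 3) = -145.71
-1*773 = -773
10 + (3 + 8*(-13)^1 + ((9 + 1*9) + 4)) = -69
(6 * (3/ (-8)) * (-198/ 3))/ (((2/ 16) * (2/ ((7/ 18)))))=231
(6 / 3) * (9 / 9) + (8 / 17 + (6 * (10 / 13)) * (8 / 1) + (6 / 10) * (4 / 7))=307362 / 7735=39.74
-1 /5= -0.20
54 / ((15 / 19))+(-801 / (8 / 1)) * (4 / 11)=3519 / 110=31.99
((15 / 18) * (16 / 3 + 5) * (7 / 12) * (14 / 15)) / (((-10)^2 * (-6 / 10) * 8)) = -1519 / 155520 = -0.01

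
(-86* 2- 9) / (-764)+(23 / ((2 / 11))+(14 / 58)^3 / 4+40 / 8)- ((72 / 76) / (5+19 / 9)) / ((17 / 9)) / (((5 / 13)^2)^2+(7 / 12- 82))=44237749176838930945 / 335792582723571752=131.74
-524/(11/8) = -4192/11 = -381.09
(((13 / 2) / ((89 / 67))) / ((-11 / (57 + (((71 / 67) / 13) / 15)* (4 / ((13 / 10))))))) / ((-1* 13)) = 1936801 / 992706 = 1.95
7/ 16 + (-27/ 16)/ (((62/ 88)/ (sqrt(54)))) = -17.16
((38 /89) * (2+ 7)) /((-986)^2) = 171 /43262722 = 0.00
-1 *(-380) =380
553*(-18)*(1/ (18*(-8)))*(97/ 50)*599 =32130959/ 400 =80327.40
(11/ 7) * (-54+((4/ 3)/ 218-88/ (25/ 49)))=-355.89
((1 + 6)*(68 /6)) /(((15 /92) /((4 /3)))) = 87584 /135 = 648.77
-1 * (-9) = 9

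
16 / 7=2.29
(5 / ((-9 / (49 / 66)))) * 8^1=-980 / 297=-3.30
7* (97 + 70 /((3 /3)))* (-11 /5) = -12859 /5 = -2571.80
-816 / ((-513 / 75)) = 6800 / 57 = 119.30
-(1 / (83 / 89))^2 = -1.15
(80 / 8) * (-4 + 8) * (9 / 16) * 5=225 / 2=112.50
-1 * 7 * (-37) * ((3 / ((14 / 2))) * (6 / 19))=666 / 19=35.05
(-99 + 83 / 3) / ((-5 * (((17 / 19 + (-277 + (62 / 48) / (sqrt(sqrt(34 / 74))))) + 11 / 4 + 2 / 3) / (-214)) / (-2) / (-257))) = 731105646372865472 * 17^(1 / 4) * 37^(3 / 4) / 20321052716793239671175 + 154346456203531969408 * sqrt(629) / 20321052716793239671175 + 32584659495898788230912 * 17^(3 / 4) * 37^(1 / 4) / 20321052716793239671175 + 116944185372681701635206656 / 20321052716793239671175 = 5788.13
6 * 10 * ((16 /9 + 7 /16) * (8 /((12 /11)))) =17545 /18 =974.72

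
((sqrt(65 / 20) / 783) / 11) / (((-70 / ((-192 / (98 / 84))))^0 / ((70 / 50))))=7 * sqrt(13) / 86130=0.00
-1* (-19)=19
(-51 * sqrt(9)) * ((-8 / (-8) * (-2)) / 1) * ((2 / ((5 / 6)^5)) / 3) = 1586304 / 3125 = 507.62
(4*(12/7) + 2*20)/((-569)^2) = 328/2266327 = 0.00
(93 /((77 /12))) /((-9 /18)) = -28.99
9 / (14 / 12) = 54 / 7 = 7.71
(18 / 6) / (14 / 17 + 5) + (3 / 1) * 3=314 / 33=9.52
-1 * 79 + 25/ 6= -449/ 6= -74.83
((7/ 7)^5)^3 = 1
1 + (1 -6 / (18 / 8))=-2 / 3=-0.67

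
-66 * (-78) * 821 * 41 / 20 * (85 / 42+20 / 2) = 1458497469 / 14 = 104178390.64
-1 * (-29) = 29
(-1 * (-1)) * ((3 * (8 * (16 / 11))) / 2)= 192 / 11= 17.45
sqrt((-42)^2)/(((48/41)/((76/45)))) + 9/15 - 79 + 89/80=-12023/720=-16.70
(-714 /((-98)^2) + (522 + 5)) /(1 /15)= 5422065 /686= 7903.88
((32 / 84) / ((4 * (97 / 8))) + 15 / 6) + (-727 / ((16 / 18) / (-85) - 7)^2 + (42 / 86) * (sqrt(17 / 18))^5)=-1439459240677 / 117175446906 + 2023 * sqrt(34) / 27864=-11.86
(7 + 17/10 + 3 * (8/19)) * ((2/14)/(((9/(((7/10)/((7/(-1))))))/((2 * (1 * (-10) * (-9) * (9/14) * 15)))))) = -51111/1862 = -27.45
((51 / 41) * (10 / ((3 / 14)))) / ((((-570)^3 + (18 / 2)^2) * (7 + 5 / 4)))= -9520 / 250566019407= -0.00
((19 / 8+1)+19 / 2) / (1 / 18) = 927 / 4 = 231.75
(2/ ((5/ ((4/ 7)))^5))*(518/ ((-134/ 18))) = -1363968/ 502709375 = -0.00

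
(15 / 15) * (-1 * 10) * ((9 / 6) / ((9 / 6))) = -10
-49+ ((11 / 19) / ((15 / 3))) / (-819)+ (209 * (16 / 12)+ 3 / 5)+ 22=19627597 / 77805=252.27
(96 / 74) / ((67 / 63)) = 1.22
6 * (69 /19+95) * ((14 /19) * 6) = 2616.33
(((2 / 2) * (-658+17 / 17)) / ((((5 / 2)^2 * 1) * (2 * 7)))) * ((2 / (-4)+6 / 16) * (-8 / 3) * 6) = -2628 / 175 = -15.02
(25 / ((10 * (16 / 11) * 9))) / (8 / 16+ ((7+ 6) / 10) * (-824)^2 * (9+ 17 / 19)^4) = 0.00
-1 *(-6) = 6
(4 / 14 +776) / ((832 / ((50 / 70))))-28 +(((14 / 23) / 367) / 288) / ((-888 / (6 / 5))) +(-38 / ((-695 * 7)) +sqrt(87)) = -18.00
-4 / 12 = -1 / 3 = -0.33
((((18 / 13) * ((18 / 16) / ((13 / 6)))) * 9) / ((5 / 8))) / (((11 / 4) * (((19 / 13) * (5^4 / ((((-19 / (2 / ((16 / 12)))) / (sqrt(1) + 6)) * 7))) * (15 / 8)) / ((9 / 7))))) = -559872 / 15640625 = -0.04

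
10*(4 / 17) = 40 / 17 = 2.35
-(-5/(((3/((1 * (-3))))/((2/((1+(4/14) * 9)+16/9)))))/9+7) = -2429/337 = -7.21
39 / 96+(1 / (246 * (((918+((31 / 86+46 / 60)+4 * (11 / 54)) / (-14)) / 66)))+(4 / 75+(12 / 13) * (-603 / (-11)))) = 53595718587382643 / 1049635352594400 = 51.06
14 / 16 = 7 / 8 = 0.88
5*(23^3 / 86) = 60835 / 86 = 707.38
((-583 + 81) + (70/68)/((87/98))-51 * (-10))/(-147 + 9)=-589/8874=-0.07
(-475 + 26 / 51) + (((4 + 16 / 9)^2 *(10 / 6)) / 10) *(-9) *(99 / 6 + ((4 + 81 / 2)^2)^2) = -180259652447 / 918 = -196361277.18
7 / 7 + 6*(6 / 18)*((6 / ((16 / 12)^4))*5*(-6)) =-112.91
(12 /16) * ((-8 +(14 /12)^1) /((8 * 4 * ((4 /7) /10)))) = -1435 /512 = -2.80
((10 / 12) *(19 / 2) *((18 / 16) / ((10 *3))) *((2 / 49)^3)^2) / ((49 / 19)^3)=130321 / 1628413597910449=0.00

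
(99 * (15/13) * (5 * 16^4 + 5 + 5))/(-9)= -54068850/13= -4159142.31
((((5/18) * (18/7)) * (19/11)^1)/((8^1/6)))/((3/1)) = 95/308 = 0.31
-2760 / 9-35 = -341.67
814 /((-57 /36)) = -9768 /19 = -514.11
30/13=2.31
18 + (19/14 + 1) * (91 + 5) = 1710/7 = 244.29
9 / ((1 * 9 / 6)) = 6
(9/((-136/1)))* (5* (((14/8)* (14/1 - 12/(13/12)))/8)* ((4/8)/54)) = -0.00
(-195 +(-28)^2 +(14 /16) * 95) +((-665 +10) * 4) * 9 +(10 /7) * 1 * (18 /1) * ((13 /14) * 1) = -8970527 /392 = -22884.00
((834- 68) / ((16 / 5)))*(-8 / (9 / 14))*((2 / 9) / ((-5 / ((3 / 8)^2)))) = 2681 / 144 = 18.62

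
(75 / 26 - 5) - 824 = -826.12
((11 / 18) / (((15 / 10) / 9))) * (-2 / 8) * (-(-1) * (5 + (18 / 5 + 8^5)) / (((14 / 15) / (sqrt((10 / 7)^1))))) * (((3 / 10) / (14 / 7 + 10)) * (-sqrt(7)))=1802713 * sqrt(10) / 2240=2544.95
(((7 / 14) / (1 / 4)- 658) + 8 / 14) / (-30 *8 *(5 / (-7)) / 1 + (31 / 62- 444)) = 9176 / 3809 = 2.41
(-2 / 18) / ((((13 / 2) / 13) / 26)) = -52 / 9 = -5.78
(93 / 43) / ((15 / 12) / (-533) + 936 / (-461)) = -2948556 / 2771221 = -1.06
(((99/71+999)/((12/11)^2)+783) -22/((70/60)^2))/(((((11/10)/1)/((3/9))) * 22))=111846085/5051508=22.14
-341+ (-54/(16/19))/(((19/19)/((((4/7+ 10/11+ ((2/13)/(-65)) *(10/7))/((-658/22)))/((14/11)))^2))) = -413360153992489/1211856710792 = -341.10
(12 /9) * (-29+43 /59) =-2224 /59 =-37.69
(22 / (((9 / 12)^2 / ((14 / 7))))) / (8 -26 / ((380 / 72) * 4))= 11.56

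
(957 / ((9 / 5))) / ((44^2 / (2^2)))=145 / 132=1.10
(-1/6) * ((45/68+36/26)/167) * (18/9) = -603/147628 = -0.00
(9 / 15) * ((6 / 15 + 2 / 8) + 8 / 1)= 519 / 100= 5.19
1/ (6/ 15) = 5/ 2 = 2.50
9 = 9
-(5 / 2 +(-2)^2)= -13 / 2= -6.50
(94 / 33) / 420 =47 / 6930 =0.01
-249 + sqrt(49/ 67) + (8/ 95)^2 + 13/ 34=-76286149/ 306850 + 7 * sqrt(67)/ 67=-247.76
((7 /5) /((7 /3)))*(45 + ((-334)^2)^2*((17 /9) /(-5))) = -211560597287 /75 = -2820807963.83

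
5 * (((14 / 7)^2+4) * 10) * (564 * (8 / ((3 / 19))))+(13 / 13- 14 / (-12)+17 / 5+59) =342913937 / 30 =11430464.57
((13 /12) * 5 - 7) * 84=-133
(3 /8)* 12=9 /2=4.50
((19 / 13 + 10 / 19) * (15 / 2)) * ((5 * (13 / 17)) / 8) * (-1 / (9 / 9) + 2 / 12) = -61375 / 10336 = -5.94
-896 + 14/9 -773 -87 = -15790/9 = -1754.44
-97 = -97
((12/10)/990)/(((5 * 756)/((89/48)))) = 89/149688000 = 0.00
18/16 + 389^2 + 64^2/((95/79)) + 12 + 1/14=823218629/5320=154740.34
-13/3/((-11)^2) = -13/363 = -0.04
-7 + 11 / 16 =-6.31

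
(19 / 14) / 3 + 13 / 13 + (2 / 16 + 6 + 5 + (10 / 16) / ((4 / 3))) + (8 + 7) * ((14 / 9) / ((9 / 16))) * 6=528061 / 2016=261.94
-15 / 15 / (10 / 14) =-7 / 5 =-1.40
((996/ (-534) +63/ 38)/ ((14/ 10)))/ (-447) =3505/ 10582278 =0.00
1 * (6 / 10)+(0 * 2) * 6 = 3 / 5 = 0.60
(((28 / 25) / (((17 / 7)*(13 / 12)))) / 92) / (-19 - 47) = -98 / 1397825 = -0.00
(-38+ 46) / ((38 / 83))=332 / 19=17.47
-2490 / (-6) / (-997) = -415 / 997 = -0.42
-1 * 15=-15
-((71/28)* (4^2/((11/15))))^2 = -18147600/5929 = -3060.82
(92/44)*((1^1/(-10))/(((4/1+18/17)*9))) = -391/85140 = -0.00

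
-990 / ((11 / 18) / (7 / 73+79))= -9353880 / 73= -128135.34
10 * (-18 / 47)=-180 / 47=-3.83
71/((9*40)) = 71/360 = 0.20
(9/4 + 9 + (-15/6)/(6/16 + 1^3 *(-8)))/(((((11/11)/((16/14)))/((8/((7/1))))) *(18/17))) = 384200/26901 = 14.28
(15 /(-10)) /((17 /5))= -15 /34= -0.44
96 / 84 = 8 / 7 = 1.14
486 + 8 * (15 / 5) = 510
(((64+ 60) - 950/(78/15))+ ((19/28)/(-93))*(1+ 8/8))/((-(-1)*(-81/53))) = 52664669/1371006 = 38.41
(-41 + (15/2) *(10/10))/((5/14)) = -469/5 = -93.80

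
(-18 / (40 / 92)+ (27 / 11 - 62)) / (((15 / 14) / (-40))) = 621824 / 165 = 3768.63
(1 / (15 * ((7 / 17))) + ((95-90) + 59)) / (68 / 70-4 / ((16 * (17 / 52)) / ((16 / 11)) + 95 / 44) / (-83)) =460197733 / 7027578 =65.48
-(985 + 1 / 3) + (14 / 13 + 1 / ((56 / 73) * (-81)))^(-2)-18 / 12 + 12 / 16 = -46262317219537 / 46957536300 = -985.19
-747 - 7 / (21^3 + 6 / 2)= -6920215 / 9264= -747.00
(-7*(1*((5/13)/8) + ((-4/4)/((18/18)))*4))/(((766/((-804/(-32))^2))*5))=116233677/25492480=4.56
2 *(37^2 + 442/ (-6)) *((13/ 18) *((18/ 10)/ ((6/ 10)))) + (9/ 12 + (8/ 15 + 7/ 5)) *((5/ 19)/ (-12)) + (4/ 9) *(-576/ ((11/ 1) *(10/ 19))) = 837998153/ 150480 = 5568.83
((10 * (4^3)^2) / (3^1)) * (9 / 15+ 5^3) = 5144576 / 3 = 1714858.67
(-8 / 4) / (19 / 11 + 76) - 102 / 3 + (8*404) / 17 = 2268796 / 14535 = 156.09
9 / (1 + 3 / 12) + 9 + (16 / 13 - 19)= -102 / 65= -1.57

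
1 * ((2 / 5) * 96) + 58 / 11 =2402 / 55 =43.67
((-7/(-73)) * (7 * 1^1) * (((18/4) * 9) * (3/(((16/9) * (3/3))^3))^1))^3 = 654017916594690725427/213864357451268096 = 3058.10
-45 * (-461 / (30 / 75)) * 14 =726075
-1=-1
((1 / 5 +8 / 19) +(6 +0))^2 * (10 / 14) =395641 / 12635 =31.31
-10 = -10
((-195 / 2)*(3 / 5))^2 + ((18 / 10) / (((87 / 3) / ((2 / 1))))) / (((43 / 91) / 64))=3439.06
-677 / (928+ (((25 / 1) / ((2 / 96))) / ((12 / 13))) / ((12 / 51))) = -677 / 6453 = -0.10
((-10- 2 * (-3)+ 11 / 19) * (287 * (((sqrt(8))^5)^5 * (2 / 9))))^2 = 52589636972676621853256371404800 / 29241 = 1798489688200698397908976000.00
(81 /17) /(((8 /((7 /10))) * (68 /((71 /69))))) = 13419 /2127040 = 0.01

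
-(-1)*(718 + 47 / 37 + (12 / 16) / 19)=2022699 / 2812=719.31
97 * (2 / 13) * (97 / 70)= 9409 / 455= 20.68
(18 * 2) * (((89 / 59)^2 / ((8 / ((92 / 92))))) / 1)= 71289 / 6962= 10.24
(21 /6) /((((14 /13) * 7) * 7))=0.07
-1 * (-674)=674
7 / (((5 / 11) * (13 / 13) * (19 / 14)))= 1078 / 95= 11.35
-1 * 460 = -460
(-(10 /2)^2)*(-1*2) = 50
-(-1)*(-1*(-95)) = 95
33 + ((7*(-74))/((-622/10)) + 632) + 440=346245/311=1113.33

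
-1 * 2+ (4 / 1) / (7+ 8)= -1.73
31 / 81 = 0.38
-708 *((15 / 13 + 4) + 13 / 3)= -87320 / 13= -6716.92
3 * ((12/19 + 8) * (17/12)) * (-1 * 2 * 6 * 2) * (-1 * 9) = 150552/19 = 7923.79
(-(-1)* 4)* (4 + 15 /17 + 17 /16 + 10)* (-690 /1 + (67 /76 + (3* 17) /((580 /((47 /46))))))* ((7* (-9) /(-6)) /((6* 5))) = -10603863379753 /689411200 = -15381.04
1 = 1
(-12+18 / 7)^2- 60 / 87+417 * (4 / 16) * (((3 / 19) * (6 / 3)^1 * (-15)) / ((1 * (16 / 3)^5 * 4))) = 19971292331093 / 226484027392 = 88.18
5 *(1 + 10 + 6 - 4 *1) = 65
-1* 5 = -5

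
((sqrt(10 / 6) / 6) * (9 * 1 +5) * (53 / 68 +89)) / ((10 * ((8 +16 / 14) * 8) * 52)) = 19943 * sqrt(15) / 10862592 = 0.01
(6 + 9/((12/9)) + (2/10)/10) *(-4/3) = -1277/75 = -17.03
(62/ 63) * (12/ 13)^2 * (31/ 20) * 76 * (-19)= -11101472/ 5915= -1876.83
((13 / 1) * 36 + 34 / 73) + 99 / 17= 588593 / 1241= 474.29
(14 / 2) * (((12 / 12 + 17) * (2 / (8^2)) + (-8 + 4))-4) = -833 / 16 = -52.06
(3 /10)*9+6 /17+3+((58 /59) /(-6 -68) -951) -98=-387053013 /371110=-1042.96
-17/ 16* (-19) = 323/ 16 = 20.19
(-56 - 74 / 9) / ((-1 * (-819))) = -578 / 7371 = -0.08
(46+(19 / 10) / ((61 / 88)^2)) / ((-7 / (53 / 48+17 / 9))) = -200285269 / 9376920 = -21.36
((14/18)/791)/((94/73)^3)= 389017/844703928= 0.00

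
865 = 865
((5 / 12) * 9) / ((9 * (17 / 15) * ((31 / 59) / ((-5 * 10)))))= -36875 / 1054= -34.99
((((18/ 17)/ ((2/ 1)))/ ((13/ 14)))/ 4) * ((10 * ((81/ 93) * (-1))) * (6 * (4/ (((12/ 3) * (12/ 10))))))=-42525/ 6851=-6.21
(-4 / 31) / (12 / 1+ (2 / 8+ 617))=-16 / 78027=-0.00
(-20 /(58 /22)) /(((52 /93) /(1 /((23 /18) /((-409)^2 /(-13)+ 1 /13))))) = 15401469600 /112723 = 136631.12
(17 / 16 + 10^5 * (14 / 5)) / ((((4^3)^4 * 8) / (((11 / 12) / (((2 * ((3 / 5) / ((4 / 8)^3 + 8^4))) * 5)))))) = 179429160867 / 137438953472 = 1.31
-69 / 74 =-0.93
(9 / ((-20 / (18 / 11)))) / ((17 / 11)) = -0.48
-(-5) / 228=5 / 228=0.02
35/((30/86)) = 301/3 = 100.33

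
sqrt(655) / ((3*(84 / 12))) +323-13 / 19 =sqrt(655) / 21 +6124 / 19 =323.53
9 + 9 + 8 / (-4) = 16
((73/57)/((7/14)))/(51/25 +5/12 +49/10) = 14600/41933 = 0.35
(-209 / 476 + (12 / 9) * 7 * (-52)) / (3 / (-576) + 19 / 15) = -55494640 / 144109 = -385.09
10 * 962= 9620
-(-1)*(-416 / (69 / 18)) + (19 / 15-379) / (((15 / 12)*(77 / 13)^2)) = -1198003768 / 10227525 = -117.14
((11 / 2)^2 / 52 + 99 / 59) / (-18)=-27731 / 220896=-0.13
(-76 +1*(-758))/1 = -834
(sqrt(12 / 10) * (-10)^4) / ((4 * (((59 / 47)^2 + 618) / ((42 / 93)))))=15463000 * sqrt(30) / 42427933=2.00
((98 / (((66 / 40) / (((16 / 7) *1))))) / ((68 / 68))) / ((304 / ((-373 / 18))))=-9.25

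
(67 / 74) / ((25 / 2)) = 67 / 925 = 0.07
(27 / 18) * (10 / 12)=5 / 4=1.25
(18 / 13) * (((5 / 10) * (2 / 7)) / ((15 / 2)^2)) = 8 / 2275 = 0.00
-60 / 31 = -1.94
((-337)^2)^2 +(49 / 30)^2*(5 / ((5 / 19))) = 11608126030519 / 900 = 12897917811.69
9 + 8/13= 125/13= 9.62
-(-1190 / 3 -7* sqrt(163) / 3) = 7* sqrt(163) / 3 + 1190 / 3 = 426.46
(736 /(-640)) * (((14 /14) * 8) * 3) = -27.60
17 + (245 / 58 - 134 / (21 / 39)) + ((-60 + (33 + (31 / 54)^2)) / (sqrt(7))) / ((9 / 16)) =-92419 / 406 - 311084 * sqrt(7) / 45927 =-245.55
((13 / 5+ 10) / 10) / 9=7 / 50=0.14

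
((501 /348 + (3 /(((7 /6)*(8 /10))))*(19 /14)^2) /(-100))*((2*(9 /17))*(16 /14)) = -310059 /3481450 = -0.09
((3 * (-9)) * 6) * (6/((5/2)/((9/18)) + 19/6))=-5832/49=-119.02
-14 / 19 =-0.74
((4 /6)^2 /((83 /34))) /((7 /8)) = 1088 /5229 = 0.21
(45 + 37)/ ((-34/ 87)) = -3567/ 17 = -209.82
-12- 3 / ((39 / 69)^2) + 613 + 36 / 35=3505454 / 5915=592.64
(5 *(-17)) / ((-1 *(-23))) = -85 / 23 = -3.70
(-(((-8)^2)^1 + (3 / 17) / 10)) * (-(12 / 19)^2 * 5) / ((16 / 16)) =783576 / 6137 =127.68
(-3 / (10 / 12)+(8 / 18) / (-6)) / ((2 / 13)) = -3224 / 135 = -23.88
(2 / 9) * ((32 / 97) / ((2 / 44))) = 1408 / 873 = 1.61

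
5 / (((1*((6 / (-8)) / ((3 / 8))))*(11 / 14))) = -35 / 11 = -3.18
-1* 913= -913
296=296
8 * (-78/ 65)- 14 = -118/ 5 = -23.60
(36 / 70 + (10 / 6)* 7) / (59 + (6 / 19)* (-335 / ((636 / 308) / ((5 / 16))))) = 10303624 / 36364545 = 0.28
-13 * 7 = -91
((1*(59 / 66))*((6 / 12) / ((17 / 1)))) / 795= 59 / 1783980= 0.00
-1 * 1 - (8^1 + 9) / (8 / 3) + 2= -43 / 8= -5.38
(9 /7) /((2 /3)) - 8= -85 /14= -6.07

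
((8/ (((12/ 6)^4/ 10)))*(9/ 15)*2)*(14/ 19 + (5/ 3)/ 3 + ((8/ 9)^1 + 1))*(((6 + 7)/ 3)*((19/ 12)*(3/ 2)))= 196.44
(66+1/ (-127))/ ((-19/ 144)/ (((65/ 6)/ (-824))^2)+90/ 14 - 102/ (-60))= -495736150/ 5673229573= -0.09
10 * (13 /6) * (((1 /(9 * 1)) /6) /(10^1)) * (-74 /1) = -481 /162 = -2.97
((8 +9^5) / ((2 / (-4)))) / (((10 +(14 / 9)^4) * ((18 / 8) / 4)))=-688840848 / 52013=-13243.63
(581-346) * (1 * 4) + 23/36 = 33863/36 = 940.64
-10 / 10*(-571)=571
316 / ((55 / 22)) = 632 / 5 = 126.40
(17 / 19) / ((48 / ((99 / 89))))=561 / 27056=0.02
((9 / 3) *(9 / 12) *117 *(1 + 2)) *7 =22113 / 4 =5528.25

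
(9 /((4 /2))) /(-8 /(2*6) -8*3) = -27 /148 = -0.18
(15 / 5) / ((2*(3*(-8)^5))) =-1 / 65536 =-0.00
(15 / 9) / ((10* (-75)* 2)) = -1 / 900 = -0.00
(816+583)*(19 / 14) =26581 / 14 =1898.64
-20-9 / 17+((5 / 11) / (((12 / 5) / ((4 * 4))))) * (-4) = -18317 / 561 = -32.65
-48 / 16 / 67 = -3 / 67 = -0.04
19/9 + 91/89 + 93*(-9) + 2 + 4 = -663121/801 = -827.87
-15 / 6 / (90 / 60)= -5 / 3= -1.67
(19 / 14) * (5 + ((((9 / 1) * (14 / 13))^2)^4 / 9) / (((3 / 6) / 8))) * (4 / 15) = 4291661364664293502 / 85651725705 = 50105953.26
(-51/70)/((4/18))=-459/140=-3.28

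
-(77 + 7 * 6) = -119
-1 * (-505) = 505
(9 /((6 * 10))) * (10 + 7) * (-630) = -3213 /2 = -1606.50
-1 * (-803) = 803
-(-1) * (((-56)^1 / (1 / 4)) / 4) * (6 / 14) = -24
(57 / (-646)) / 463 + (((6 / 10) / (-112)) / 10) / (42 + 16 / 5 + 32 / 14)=-140831 / 697685440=-0.00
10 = 10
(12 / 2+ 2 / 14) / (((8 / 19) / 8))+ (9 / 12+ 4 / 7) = 3305 / 28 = 118.04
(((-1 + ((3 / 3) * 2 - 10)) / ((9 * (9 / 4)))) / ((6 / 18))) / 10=-2 / 15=-0.13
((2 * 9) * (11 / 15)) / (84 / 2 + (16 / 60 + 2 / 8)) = 792 / 2551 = 0.31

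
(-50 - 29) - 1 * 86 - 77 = -242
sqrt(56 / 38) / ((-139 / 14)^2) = 392* sqrt(133) / 367099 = 0.01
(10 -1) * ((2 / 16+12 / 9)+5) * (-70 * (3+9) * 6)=-292950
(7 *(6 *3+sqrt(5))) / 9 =7 *sqrt(5) / 9+14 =15.74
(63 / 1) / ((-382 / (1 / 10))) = -63 / 3820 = -0.02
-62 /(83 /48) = -2976 /83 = -35.86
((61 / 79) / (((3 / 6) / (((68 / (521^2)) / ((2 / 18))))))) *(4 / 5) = 298656 / 107219195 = 0.00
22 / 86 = 11 / 43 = 0.26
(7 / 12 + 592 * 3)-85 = 20299 / 12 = 1691.58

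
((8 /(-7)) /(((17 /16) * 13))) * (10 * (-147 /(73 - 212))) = -26880 /30719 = -0.88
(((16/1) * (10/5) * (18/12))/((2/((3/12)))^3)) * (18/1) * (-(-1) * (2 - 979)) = -26379/16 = -1648.69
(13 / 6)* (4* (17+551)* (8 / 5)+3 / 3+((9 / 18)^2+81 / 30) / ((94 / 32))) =7880.61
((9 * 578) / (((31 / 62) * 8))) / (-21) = -867 / 14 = -61.93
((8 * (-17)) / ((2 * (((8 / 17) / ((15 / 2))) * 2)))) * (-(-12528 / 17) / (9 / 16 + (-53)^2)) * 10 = -63892800 / 44953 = -1421.32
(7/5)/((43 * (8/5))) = 7/344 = 0.02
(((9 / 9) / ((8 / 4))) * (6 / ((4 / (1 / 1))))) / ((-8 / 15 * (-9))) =5 / 32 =0.16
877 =877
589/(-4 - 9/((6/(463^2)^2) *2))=-2356/137862204499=-0.00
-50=-50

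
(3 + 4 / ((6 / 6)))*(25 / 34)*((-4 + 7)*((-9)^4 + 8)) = 3448725 / 34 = 101433.09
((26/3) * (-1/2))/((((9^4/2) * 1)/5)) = -130/19683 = -0.01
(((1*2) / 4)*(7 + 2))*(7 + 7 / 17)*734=24481.06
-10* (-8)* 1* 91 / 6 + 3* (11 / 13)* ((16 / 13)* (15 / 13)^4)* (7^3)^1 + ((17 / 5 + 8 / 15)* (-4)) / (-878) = 3112.82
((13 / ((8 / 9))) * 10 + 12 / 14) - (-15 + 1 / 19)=86213 / 532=162.05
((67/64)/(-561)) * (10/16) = -0.00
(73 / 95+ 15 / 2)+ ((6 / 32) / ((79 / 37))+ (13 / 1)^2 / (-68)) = 11984709 / 2041360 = 5.87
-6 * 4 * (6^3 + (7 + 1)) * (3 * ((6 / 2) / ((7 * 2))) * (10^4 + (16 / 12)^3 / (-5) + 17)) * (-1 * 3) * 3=1557770112 / 5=311554022.40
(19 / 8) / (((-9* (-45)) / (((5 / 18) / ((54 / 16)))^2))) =190 / 4782969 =0.00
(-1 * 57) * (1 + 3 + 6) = -570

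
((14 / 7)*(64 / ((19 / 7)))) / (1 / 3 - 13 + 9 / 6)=-5376 / 1273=-4.22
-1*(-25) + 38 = 63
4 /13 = 0.31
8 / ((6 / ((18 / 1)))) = 24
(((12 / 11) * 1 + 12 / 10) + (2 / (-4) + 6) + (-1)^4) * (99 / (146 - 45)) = 8703 / 1010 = 8.62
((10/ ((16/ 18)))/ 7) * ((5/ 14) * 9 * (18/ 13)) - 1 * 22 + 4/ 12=-110945/ 7644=-14.51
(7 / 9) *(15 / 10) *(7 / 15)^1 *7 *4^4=43904 / 45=975.64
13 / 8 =1.62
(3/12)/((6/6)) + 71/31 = 315/124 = 2.54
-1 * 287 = -287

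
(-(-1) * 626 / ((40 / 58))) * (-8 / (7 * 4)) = -9077 / 35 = -259.34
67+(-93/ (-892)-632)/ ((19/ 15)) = -7319249/ 16948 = -431.87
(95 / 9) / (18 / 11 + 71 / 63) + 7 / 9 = 15848 / 3447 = 4.60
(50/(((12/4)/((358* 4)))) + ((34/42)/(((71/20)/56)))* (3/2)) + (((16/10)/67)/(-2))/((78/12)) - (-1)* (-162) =22006571066/927615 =23723.82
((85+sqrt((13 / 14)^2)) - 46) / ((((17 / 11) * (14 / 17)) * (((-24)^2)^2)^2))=6149 / 21574761578496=0.00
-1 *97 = -97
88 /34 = 44 /17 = 2.59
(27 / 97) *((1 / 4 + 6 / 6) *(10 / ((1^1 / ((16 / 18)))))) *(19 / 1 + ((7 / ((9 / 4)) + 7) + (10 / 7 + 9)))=249100 / 2037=122.29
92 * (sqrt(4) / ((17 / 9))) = 1656 / 17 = 97.41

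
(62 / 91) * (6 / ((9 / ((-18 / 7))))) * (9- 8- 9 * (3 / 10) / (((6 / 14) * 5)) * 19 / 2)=204042 / 15925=12.81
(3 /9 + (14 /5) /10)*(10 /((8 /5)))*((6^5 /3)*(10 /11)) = 99360 /11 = 9032.73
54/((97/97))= 54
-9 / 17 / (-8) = 9 / 136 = 0.07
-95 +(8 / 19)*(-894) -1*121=-11256 / 19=-592.42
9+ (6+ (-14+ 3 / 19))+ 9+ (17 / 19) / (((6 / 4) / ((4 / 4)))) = 613 / 57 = 10.75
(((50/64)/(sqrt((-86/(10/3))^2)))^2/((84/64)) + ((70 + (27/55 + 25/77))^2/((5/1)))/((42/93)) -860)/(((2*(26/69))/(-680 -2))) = -16083242631729335893/13059590544000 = -1231527.33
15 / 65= 3 / 13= 0.23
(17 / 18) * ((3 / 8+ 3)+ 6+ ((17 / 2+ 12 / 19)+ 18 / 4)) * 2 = 59449 / 1368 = 43.46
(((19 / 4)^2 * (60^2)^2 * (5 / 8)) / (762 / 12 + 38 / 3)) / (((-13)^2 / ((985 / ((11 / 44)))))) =4320357750000 / 77233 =55939271.43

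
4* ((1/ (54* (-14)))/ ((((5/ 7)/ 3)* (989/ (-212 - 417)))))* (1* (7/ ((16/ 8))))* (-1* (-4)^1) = 8806/ 44505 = 0.20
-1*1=-1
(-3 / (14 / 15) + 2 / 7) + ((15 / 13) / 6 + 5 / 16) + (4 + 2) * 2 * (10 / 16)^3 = 5893 / 11648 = 0.51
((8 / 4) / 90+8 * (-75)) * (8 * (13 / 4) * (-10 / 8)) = 350987 / 18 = 19499.28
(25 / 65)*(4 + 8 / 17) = 380 / 221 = 1.72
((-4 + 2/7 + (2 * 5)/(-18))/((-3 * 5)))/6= 269/5670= 0.05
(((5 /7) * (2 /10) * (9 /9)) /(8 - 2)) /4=1 /168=0.01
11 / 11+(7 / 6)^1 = 13 / 6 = 2.17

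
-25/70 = -5/14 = -0.36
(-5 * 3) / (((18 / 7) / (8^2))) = -1120 / 3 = -373.33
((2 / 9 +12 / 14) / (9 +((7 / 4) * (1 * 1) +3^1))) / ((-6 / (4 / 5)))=-544 / 51975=-0.01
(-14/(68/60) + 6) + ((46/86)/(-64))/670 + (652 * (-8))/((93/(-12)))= 647814733479/971703680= 666.68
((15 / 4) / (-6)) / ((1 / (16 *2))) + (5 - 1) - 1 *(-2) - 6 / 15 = -72 / 5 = -14.40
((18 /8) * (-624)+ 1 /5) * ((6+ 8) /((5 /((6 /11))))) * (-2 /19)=1179192 /5225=225.68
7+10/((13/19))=281/13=21.62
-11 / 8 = -1.38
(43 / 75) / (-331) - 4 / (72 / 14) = -58054 / 74475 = -0.78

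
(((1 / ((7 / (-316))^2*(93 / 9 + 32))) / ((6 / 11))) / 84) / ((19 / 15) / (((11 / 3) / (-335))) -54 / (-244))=-184259284 / 20257041147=-0.01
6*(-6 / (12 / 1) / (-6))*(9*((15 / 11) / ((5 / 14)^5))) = 7260624 / 6875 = 1056.09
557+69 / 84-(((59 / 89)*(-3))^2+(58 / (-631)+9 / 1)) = 76265929349 / 139948228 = 544.96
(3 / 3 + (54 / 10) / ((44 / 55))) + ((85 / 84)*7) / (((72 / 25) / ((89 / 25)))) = 14261 / 864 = 16.51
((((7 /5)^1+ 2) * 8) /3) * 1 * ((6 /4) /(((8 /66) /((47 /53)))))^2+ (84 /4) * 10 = 146281251 /112360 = 1301.90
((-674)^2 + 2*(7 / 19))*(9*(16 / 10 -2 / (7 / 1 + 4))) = 6059143116 / 1045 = 5798223.08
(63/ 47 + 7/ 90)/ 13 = 5999/ 54990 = 0.11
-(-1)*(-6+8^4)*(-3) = -12270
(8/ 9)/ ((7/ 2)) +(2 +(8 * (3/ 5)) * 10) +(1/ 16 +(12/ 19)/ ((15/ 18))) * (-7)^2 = 8661809/ 95760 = 90.45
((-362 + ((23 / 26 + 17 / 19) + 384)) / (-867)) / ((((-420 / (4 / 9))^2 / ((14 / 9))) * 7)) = -691 / 101244923325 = -0.00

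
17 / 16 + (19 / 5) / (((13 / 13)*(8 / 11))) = 503 / 80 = 6.29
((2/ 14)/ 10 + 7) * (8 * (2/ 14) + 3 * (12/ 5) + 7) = 263667/ 2450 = 107.62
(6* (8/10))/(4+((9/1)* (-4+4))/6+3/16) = 384/335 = 1.15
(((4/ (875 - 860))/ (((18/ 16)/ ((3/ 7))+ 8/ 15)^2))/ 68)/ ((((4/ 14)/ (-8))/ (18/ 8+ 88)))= -2425920/ 2441897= -0.99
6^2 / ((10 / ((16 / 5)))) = 288 / 25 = 11.52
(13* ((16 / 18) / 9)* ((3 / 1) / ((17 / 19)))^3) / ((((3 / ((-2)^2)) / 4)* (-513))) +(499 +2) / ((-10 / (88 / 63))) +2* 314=23295837536 / 41785065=557.52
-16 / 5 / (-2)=1.60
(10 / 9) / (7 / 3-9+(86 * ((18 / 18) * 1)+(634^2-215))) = 10 / 3616383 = 0.00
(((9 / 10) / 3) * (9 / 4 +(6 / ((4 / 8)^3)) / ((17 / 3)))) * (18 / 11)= 5.26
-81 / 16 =-5.06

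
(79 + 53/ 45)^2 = 13017664/ 2025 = 6428.48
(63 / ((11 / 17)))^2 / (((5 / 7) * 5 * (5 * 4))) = 8029287 / 60500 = 132.72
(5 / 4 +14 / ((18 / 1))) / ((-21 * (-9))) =73 / 6804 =0.01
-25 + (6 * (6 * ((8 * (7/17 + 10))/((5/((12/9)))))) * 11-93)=737618/85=8677.86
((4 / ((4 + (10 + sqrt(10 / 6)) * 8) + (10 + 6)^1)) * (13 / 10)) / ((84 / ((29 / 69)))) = 377 / 1433544 - 377 * sqrt(15) / 53757900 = 0.00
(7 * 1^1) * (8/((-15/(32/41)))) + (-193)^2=22906343/615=37246.09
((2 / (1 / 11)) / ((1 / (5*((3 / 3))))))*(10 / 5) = 220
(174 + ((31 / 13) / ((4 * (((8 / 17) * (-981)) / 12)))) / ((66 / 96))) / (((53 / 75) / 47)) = 9559048000 / 826111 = 11571.14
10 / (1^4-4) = -10 / 3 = -3.33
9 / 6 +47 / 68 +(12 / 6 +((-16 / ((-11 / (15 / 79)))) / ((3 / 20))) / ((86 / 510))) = 38393595 / 2540956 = 15.11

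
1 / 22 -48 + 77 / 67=-68991 / 1474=-46.81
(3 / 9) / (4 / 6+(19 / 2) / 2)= 4 / 65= 0.06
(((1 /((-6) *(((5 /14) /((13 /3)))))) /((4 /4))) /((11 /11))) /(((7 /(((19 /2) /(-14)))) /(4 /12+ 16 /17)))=3211 /12852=0.25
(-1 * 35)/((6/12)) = -70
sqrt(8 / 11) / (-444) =-sqrt(22) / 2442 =-0.00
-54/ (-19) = 54/ 19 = 2.84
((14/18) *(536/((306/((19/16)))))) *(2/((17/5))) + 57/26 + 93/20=47436761/6086340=7.79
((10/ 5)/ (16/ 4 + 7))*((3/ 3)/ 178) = 1/ 979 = 0.00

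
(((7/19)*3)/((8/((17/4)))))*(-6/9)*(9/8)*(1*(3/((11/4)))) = -3213/6688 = -0.48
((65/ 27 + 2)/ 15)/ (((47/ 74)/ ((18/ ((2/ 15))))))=8806/ 141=62.45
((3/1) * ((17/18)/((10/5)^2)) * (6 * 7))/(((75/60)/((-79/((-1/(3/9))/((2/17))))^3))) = 27610184/39015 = 707.68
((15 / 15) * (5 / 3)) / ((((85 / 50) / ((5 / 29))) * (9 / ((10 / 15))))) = 0.01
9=9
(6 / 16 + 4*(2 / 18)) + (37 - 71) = -2389 / 72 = -33.18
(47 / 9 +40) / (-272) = -407 / 2448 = -0.17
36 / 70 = 18 / 35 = 0.51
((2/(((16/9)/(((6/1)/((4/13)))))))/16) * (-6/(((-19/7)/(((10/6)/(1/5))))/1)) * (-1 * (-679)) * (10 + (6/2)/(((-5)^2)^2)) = 10431898659/60800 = 171577.28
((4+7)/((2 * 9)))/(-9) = -0.07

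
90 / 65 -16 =-190 / 13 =-14.62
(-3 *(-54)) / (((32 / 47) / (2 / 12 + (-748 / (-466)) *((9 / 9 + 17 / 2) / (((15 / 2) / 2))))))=37548441 / 37280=1007.20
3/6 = 1/2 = 0.50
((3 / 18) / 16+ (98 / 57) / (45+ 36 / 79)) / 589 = 45139 / 551134368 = 0.00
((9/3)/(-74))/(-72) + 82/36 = 12139/5328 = 2.28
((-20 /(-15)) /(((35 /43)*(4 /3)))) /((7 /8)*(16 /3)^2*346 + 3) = 387 /2713585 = 0.00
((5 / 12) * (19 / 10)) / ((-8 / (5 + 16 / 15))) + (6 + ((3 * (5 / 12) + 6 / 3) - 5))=10511 / 2880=3.65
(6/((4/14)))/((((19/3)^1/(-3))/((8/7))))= -216/19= -11.37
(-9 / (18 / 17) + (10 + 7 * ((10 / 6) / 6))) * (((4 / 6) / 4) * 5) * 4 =310 / 27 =11.48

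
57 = 57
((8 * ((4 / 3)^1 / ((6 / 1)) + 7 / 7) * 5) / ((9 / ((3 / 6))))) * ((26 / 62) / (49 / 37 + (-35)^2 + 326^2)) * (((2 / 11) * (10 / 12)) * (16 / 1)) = 384800 / 14981577669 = 0.00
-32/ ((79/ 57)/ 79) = -1824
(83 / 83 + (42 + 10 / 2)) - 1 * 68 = -20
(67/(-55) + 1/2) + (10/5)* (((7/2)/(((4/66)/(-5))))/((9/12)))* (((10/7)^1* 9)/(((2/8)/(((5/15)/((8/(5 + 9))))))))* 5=-12705079/110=-115500.72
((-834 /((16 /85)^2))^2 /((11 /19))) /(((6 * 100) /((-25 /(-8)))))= 57488391710625 /11534336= 4984109.33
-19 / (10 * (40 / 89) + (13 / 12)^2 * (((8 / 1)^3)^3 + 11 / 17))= -1379856 / 11439690513689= -0.00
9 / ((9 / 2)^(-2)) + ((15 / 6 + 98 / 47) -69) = 22153 / 188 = 117.84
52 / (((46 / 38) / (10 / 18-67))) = -25688 / 9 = -2854.22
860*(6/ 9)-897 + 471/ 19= -17036/ 57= -298.88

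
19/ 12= 1.58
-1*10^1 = -10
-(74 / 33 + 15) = -569 / 33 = -17.24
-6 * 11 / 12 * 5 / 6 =-55 / 12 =-4.58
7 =7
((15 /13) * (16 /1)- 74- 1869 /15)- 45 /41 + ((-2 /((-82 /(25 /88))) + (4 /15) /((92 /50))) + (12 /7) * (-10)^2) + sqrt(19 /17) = -1093719701 /113273160 + sqrt(323) /17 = -8.60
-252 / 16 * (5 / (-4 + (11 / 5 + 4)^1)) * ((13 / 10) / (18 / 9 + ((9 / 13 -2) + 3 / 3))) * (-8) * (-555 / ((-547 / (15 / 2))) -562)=-32287187205 / 264748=-121954.41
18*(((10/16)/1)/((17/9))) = 405/68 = 5.96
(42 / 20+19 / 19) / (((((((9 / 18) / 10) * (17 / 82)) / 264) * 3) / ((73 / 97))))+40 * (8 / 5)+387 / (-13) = 425308813 / 21437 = 19839.94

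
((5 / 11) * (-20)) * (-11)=100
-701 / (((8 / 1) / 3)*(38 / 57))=-6309 / 16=-394.31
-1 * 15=-15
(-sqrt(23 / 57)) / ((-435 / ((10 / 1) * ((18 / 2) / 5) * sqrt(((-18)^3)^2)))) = 11664 * sqrt(1311) / 2755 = 153.29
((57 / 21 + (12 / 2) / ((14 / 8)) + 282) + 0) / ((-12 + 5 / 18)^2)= 2.10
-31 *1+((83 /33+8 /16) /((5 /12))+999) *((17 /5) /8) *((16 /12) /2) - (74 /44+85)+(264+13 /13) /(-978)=29969551 /179300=167.15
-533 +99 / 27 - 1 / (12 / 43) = -6395 / 12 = -532.92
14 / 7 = 2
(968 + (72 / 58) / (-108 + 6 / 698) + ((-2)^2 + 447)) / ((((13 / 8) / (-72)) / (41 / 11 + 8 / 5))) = -17449795206720 / 52098761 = -334936.86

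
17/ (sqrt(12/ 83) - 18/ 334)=706911/ 109315 + 948226*sqrt(249)/ 327945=52.09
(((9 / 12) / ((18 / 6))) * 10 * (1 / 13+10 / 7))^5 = 150817888928125 / 199690286432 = 755.26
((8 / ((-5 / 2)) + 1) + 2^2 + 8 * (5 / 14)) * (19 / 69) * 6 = 6194 / 805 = 7.69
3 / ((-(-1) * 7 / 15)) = 45 / 7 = 6.43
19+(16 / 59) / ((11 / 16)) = 12587 / 649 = 19.39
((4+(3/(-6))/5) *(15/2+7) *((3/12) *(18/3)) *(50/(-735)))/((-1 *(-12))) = -377/784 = -0.48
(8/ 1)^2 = 64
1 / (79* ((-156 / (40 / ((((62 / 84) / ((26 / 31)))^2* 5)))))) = -61152 / 72958159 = -0.00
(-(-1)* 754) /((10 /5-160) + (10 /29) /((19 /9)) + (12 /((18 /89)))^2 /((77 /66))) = 4362267 /16544720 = 0.26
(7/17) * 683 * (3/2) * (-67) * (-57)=54775917/34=1611056.38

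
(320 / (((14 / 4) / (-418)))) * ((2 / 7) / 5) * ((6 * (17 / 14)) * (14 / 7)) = -10914816 / 343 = -31821.62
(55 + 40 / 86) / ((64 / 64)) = 2385 / 43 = 55.47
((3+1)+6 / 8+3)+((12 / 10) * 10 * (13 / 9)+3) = 28.08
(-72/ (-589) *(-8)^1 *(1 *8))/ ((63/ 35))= -2560/ 589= -4.35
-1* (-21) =21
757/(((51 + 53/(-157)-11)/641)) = 76182209/6227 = 12234.18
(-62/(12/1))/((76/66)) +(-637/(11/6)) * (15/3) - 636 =-1987807/836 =-2377.76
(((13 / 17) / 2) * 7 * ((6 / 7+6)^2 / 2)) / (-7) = -7488 / 833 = -8.99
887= 887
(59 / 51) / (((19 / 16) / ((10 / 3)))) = 9440 / 2907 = 3.25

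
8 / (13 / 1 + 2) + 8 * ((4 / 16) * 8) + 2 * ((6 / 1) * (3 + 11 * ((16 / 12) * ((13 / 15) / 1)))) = 3076 / 15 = 205.07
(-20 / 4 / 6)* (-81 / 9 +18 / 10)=6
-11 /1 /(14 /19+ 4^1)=-209 /90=-2.32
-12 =-12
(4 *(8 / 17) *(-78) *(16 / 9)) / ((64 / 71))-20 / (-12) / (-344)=-5080277 / 17544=-289.57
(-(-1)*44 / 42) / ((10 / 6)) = 22 / 35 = 0.63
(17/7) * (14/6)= 17/3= 5.67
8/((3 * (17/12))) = 1.88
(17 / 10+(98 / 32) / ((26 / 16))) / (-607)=-233 / 39455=-0.01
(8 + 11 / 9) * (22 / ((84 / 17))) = 15521 / 378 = 41.06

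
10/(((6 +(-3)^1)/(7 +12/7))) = 610/21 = 29.05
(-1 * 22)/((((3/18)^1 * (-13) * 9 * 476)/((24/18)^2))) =176/41769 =0.00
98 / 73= 1.34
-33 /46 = -0.72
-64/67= -0.96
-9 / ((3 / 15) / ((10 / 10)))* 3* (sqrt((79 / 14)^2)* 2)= -10665 / 7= -1523.57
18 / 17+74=1276 / 17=75.06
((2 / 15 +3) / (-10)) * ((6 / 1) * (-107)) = 5029 / 25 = 201.16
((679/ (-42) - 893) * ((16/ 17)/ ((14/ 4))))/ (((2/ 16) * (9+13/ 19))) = -1658320/ 8211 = -201.96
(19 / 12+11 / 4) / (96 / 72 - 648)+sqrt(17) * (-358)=-358 * sqrt(17) - 13 / 1940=-1476.08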